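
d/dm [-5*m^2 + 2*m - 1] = 2 - 10*m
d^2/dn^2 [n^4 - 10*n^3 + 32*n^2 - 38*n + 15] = 12*n^2 - 60*n + 64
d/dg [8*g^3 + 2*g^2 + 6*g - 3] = 24*g^2 + 4*g + 6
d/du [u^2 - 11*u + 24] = 2*u - 11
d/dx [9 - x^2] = -2*x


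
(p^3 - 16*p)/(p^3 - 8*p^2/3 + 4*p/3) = 3*(p^2 - 16)/(3*p^2 - 8*p + 4)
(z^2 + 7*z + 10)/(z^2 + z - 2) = (z + 5)/(z - 1)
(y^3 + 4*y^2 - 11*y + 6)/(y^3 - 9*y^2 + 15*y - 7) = (y + 6)/(y - 7)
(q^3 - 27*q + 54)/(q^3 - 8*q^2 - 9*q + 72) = (q^2 + 3*q - 18)/(q^2 - 5*q - 24)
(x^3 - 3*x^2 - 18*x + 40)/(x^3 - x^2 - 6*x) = (-x^3 + 3*x^2 + 18*x - 40)/(x*(-x^2 + x + 6))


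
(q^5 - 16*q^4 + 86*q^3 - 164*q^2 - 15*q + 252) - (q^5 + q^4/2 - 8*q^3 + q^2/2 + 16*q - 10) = -33*q^4/2 + 94*q^3 - 329*q^2/2 - 31*q + 262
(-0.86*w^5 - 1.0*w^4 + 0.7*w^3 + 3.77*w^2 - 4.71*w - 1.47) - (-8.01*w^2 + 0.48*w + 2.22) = -0.86*w^5 - 1.0*w^4 + 0.7*w^3 + 11.78*w^2 - 5.19*w - 3.69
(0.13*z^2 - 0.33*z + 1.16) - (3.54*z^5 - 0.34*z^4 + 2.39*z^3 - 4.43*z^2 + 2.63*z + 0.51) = -3.54*z^5 + 0.34*z^4 - 2.39*z^3 + 4.56*z^2 - 2.96*z + 0.65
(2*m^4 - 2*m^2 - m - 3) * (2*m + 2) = 4*m^5 + 4*m^4 - 4*m^3 - 6*m^2 - 8*m - 6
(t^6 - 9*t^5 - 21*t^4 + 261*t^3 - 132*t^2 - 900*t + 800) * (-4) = -4*t^6 + 36*t^5 + 84*t^4 - 1044*t^3 + 528*t^2 + 3600*t - 3200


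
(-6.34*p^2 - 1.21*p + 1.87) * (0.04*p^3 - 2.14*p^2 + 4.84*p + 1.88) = -0.2536*p^5 + 13.5192*p^4 - 28.0214*p^3 - 21.7774*p^2 + 6.776*p + 3.5156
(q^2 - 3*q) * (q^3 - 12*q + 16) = q^5 - 3*q^4 - 12*q^3 + 52*q^2 - 48*q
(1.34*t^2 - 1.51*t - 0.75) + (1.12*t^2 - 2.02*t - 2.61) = 2.46*t^2 - 3.53*t - 3.36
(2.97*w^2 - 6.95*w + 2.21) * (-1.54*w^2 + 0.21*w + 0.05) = -4.5738*w^4 + 11.3267*w^3 - 4.7144*w^2 + 0.1166*w + 0.1105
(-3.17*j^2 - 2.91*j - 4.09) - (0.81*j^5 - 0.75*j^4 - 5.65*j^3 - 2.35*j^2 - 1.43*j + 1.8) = -0.81*j^5 + 0.75*j^4 + 5.65*j^3 - 0.82*j^2 - 1.48*j - 5.89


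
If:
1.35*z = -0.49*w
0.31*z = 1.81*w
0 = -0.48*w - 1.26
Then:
No Solution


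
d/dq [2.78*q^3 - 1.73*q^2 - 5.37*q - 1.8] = 8.34*q^2 - 3.46*q - 5.37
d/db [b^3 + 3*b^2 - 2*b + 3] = 3*b^2 + 6*b - 2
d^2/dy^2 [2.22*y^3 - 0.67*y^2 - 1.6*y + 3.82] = 13.32*y - 1.34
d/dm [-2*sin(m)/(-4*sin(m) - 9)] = 18*cos(m)/(4*sin(m) + 9)^2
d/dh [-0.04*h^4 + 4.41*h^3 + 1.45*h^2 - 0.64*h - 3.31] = -0.16*h^3 + 13.23*h^2 + 2.9*h - 0.64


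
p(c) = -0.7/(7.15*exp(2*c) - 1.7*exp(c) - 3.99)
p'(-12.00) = 0.00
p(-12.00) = 0.18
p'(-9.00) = 0.00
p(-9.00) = 0.18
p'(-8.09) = -0.00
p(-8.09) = 0.18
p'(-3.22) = -0.00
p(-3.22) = 0.17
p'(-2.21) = -0.00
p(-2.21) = 0.17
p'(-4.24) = -0.00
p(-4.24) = 0.17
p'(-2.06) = 0.00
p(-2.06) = 0.17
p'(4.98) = 0.00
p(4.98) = -0.00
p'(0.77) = 0.07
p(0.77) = -0.03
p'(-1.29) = 0.03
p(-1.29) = 0.18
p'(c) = -0.7*(-14.3*exp(2*c) + 1.7*exp(c))/(7.15*exp(2*c) - 1.7*exp(c) - 3.99)^2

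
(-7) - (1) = -8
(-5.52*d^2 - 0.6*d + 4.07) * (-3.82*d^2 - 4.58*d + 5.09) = 21.0864*d^4 + 27.5736*d^3 - 40.8962*d^2 - 21.6946*d + 20.7163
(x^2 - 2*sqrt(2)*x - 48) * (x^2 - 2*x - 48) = x^4 - 2*sqrt(2)*x^3 - 2*x^3 - 96*x^2 + 4*sqrt(2)*x^2 + 96*x + 96*sqrt(2)*x + 2304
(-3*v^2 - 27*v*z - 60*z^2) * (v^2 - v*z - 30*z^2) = -3*v^4 - 24*v^3*z + 57*v^2*z^2 + 870*v*z^3 + 1800*z^4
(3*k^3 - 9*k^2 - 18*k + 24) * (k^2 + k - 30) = 3*k^5 - 6*k^4 - 117*k^3 + 276*k^2 + 564*k - 720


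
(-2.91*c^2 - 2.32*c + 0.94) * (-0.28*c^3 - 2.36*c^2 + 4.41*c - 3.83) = 0.8148*c^5 + 7.5172*c^4 - 7.6211*c^3 - 1.3043*c^2 + 13.031*c - 3.6002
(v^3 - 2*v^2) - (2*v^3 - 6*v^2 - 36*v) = -v^3 + 4*v^2 + 36*v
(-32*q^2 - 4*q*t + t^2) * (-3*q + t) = 96*q^3 - 20*q^2*t - 7*q*t^2 + t^3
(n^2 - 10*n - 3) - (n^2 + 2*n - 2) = -12*n - 1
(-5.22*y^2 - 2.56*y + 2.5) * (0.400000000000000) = -2.088*y^2 - 1.024*y + 1.0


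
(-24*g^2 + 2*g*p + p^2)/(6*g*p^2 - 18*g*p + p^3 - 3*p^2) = (-4*g + p)/(p*(p - 3))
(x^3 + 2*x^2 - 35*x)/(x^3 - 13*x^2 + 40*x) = (x + 7)/(x - 8)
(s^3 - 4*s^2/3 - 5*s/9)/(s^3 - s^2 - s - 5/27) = 3*s/(3*s + 1)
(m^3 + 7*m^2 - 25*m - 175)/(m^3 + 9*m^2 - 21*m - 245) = (m + 5)/(m + 7)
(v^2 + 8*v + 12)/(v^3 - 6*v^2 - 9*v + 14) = (v + 6)/(v^2 - 8*v + 7)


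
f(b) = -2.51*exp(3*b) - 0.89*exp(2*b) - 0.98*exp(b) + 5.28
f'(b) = -7.53*exp(3*b) - 1.78*exp(2*b) - 0.98*exp(b)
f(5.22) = -15906037.62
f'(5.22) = -47687327.64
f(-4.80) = 5.27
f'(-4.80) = -0.01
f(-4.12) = 5.26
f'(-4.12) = -0.02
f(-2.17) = 5.15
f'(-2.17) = -0.15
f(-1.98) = 5.12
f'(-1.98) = -0.19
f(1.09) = -71.55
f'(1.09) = -216.79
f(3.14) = -31447.22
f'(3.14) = -93837.13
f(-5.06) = 5.27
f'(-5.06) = -0.01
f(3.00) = -20712.20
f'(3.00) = -61754.01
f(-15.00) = 5.28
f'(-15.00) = 0.00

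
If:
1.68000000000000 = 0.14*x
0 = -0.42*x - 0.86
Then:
No Solution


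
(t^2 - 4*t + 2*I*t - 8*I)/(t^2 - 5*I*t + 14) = (t - 4)/(t - 7*I)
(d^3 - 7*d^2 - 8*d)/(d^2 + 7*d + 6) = d*(d - 8)/(d + 6)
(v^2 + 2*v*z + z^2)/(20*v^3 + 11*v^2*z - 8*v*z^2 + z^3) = (v + z)/(20*v^2 - 9*v*z + z^2)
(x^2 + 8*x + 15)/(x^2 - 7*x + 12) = (x^2 + 8*x + 15)/(x^2 - 7*x + 12)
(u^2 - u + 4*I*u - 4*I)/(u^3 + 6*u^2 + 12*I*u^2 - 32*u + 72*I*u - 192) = (u - 1)/(u^2 + u*(6 + 8*I) + 48*I)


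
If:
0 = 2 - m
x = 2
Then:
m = 2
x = 2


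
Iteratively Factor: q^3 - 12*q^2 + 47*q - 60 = (q - 4)*(q^2 - 8*q + 15) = (q - 5)*(q - 4)*(q - 3)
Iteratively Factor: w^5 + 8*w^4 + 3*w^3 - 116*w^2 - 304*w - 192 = (w + 3)*(w^4 + 5*w^3 - 12*w^2 - 80*w - 64) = (w + 3)*(w + 4)*(w^3 + w^2 - 16*w - 16) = (w + 3)*(w + 4)^2*(w^2 - 3*w - 4) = (w + 1)*(w + 3)*(w + 4)^2*(w - 4)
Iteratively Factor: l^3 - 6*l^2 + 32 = (l - 4)*(l^2 - 2*l - 8) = (l - 4)^2*(l + 2)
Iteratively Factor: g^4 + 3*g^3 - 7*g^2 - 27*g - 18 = (g + 2)*(g^3 + g^2 - 9*g - 9) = (g + 2)*(g + 3)*(g^2 - 2*g - 3) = (g - 3)*(g + 2)*(g + 3)*(g + 1)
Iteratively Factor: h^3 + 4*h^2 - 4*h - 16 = (h - 2)*(h^2 + 6*h + 8) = (h - 2)*(h + 2)*(h + 4)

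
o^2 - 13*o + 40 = (o - 8)*(o - 5)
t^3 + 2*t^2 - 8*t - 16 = (t + 2)*(t - 2*sqrt(2))*(t + 2*sqrt(2))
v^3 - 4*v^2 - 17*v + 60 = (v - 5)*(v - 3)*(v + 4)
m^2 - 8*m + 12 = (m - 6)*(m - 2)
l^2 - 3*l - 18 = (l - 6)*(l + 3)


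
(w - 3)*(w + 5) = w^2 + 2*w - 15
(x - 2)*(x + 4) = x^2 + 2*x - 8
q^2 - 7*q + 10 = (q - 5)*(q - 2)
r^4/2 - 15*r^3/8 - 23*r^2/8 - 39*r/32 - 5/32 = (r/2 + 1/4)*(r - 5)*(r + 1/4)*(r + 1/2)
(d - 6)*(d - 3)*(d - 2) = d^3 - 11*d^2 + 36*d - 36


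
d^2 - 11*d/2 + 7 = (d - 7/2)*(d - 2)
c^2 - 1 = (c - 1)*(c + 1)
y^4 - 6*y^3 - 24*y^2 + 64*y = y*(y - 8)*(y - 2)*(y + 4)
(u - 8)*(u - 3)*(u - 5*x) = u^3 - 5*u^2*x - 11*u^2 + 55*u*x + 24*u - 120*x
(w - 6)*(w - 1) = w^2 - 7*w + 6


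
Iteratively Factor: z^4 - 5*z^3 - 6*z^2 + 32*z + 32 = (z + 2)*(z^3 - 7*z^2 + 8*z + 16) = (z - 4)*(z + 2)*(z^2 - 3*z - 4) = (z - 4)*(z + 1)*(z + 2)*(z - 4)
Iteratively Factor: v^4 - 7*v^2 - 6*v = (v - 3)*(v^3 + 3*v^2 + 2*v) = v*(v - 3)*(v^2 + 3*v + 2) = v*(v - 3)*(v + 2)*(v + 1)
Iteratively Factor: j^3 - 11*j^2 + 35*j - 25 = (j - 5)*(j^2 - 6*j + 5) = (j - 5)*(j - 1)*(j - 5)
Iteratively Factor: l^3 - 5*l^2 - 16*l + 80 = (l + 4)*(l^2 - 9*l + 20) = (l - 4)*(l + 4)*(l - 5)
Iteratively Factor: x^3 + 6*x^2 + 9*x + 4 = (x + 1)*(x^2 + 5*x + 4) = (x + 1)*(x + 4)*(x + 1)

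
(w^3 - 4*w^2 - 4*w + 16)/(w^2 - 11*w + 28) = (w^2 - 4)/(w - 7)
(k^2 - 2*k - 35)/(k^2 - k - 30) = (k - 7)/(k - 6)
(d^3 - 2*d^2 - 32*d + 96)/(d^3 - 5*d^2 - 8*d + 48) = (d + 6)/(d + 3)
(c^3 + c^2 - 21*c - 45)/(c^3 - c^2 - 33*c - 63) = (c - 5)/(c - 7)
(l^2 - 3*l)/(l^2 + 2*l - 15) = l/(l + 5)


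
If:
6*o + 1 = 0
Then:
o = -1/6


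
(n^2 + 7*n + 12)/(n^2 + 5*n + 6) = (n + 4)/(n + 2)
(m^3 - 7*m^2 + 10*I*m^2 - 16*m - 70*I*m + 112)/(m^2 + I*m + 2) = (m^2 + m*(-7 + 8*I) - 56*I)/(m - I)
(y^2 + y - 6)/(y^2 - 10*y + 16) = (y + 3)/(y - 8)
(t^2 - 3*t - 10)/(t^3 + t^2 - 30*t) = (t + 2)/(t*(t + 6))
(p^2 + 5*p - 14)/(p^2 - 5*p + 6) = (p + 7)/(p - 3)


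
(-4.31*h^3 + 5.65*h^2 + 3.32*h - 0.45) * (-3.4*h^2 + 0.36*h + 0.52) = 14.654*h^5 - 20.7616*h^4 - 11.4952*h^3 + 5.6632*h^2 + 1.5644*h - 0.234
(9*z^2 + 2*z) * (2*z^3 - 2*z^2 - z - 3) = 18*z^5 - 14*z^4 - 13*z^3 - 29*z^2 - 6*z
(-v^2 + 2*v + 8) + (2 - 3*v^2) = -4*v^2 + 2*v + 10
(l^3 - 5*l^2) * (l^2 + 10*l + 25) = l^5 + 5*l^4 - 25*l^3 - 125*l^2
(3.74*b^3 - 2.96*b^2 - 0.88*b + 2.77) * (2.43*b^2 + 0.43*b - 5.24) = 9.0882*b^5 - 5.5846*b^4 - 23.0088*b^3 + 21.8631*b^2 + 5.8023*b - 14.5148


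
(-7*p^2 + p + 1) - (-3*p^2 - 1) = -4*p^2 + p + 2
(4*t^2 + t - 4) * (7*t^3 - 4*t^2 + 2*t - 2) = 28*t^5 - 9*t^4 - 24*t^3 + 10*t^2 - 10*t + 8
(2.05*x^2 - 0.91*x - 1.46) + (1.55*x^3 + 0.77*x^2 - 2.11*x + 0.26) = 1.55*x^3 + 2.82*x^2 - 3.02*x - 1.2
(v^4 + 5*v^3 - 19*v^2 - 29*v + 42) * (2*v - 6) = 2*v^5 + 4*v^4 - 68*v^3 + 56*v^2 + 258*v - 252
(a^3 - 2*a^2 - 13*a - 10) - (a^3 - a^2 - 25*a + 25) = -a^2 + 12*a - 35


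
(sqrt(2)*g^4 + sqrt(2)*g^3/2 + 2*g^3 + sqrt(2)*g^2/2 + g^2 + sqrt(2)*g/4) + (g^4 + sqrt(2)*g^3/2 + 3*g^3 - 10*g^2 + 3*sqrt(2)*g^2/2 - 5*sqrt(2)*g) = g^4 + sqrt(2)*g^4 + sqrt(2)*g^3 + 5*g^3 - 9*g^2 + 2*sqrt(2)*g^2 - 19*sqrt(2)*g/4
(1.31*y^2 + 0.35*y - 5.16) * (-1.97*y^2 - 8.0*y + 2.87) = -2.5807*y^4 - 11.1695*y^3 + 11.1249*y^2 + 42.2845*y - 14.8092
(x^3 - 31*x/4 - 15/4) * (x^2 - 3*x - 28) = x^5 - 3*x^4 - 143*x^3/4 + 39*x^2/2 + 913*x/4 + 105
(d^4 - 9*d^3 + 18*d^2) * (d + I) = d^5 - 9*d^4 + I*d^4 + 18*d^3 - 9*I*d^3 + 18*I*d^2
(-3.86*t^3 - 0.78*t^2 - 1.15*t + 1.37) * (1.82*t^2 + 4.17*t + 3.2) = -7.0252*t^5 - 17.5158*t^4 - 17.6976*t^3 - 4.7981*t^2 + 2.0329*t + 4.384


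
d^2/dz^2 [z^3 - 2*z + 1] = 6*z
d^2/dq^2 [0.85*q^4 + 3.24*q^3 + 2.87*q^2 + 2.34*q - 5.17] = 10.2*q^2 + 19.44*q + 5.74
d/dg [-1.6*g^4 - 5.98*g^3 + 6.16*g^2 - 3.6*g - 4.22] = -6.4*g^3 - 17.94*g^2 + 12.32*g - 3.6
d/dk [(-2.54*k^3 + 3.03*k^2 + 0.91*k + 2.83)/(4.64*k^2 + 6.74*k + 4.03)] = (-11.7856*k^4 - 34.2392*k^3 - 14.5088*k^2 - 1.8406*k - 15.4069)/(21.5296*k^4 + 62.5472*k^3 + 82.826*k^2 + 54.3244*k + 16.2409)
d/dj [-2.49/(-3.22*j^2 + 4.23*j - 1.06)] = (10.5327 - 16.0356*j)/(3.22*j^2 - 4.23*j + 1.06)^2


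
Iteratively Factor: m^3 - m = (m + 1)*(m^2 - m) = m*(m + 1)*(m - 1)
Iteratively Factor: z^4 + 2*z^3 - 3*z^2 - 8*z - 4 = (z - 2)*(z^3 + 4*z^2 + 5*z + 2) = (z - 2)*(z + 1)*(z^2 + 3*z + 2) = (z - 2)*(z + 1)^2*(z + 2)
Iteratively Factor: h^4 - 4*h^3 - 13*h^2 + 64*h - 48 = (h + 4)*(h^3 - 8*h^2 + 19*h - 12) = (h - 1)*(h + 4)*(h^2 - 7*h + 12) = (h - 4)*(h - 1)*(h + 4)*(h - 3)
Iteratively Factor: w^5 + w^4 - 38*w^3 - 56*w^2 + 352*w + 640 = (w - 4)*(w^4 + 5*w^3 - 18*w^2 - 128*w - 160) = (w - 4)*(w + 4)*(w^3 + w^2 - 22*w - 40) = (w - 4)*(w + 2)*(w + 4)*(w^2 - w - 20) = (w - 4)*(w + 2)*(w + 4)^2*(w - 5)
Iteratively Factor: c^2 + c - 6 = (c - 2)*(c + 3)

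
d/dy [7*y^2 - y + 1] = 14*y - 1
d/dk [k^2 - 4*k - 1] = 2*k - 4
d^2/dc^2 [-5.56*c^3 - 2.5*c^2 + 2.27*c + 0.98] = -33.36*c - 5.0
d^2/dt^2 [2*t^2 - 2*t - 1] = 4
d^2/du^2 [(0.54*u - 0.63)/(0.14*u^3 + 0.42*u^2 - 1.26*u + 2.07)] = (0.063504*u^5 + 0.042336*u^4 - 0.21168*u^3 - 1.877904*u^2 + 0.278964*u + 1.911924)/(0.002744*u^9 + 0.024696*u^8 - 0.248724*u^6 + 0.730296*u^5 + 0.904932*u^4 - 6.773382*u^3 + 15.25797*u^2 - 16.196922*u + 8.869743)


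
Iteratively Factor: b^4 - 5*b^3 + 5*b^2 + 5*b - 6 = (b + 1)*(b^3 - 6*b^2 + 11*b - 6) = (b - 1)*(b + 1)*(b^2 - 5*b + 6) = (b - 3)*(b - 1)*(b + 1)*(b - 2)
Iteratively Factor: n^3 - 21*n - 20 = (n + 4)*(n^2 - 4*n - 5) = (n - 5)*(n + 4)*(n + 1)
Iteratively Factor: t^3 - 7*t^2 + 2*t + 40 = (t + 2)*(t^2 - 9*t + 20) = (t - 4)*(t + 2)*(t - 5)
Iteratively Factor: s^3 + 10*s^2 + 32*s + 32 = (s + 4)*(s^2 + 6*s + 8) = (s + 4)^2*(s + 2)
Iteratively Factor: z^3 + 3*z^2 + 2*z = (z)*(z^2 + 3*z + 2) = z*(z + 1)*(z + 2)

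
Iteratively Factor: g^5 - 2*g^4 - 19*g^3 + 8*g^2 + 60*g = (g + 3)*(g^4 - 5*g^3 - 4*g^2 + 20*g) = (g - 2)*(g + 3)*(g^3 - 3*g^2 - 10*g) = g*(g - 2)*(g + 3)*(g^2 - 3*g - 10) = g*(g - 2)*(g + 2)*(g + 3)*(g - 5)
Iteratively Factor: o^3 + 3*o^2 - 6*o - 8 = (o - 2)*(o^2 + 5*o + 4) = (o - 2)*(o + 1)*(o + 4)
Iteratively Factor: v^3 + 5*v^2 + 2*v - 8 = (v + 2)*(v^2 + 3*v - 4) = (v + 2)*(v + 4)*(v - 1)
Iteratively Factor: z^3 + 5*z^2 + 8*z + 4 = (z + 2)*(z^2 + 3*z + 2) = (z + 2)^2*(z + 1)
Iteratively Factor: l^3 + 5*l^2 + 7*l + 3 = (l + 1)*(l^2 + 4*l + 3) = (l + 1)^2*(l + 3)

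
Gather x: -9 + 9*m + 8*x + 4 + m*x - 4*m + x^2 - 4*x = 5*m + x^2 + x*(m + 4) - 5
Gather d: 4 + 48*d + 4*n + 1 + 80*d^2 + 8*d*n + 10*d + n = 80*d^2 + d*(8*n + 58) + 5*n + 5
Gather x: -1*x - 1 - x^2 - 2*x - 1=-x^2 - 3*x - 2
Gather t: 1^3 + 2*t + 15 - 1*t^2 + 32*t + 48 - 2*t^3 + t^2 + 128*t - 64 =-2*t^3 + 162*t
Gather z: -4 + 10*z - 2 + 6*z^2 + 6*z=6*z^2 + 16*z - 6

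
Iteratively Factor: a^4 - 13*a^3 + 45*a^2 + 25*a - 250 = (a - 5)*(a^3 - 8*a^2 + 5*a + 50) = (a - 5)*(a + 2)*(a^2 - 10*a + 25) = (a - 5)^2*(a + 2)*(a - 5)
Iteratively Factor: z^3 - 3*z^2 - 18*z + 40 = (z - 2)*(z^2 - z - 20) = (z - 2)*(z + 4)*(z - 5)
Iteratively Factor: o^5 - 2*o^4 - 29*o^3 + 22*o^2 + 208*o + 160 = (o - 5)*(o^4 + 3*o^3 - 14*o^2 - 48*o - 32) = (o - 5)*(o + 1)*(o^3 + 2*o^2 - 16*o - 32) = (o - 5)*(o + 1)*(o + 4)*(o^2 - 2*o - 8) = (o - 5)*(o - 4)*(o + 1)*(o + 4)*(o + 2)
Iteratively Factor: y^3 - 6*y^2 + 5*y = (y)*(y^2 - 6*y + 5) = y*(y - 5)*(y - 1)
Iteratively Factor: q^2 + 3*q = (q)*(q + 3)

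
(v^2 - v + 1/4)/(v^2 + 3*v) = (v^2 - v + 1/4)/(v*(v + 3))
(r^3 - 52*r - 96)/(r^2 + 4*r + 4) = (r^2 - 2*r - 48)/(r + 2)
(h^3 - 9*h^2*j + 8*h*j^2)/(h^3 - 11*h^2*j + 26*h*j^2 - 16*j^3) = h/(h - 2*j)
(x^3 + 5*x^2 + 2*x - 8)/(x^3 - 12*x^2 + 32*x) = (x^3 + 5*x^2 + 2*x - 8)/(x*(x^2 - 12*x + 32))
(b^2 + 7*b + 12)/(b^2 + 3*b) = (b + 4)/b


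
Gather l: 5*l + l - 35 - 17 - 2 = 6*l - 54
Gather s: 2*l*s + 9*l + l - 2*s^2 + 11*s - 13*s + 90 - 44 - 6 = 10*l - 2*s^2 + s*(2*l - 2) + 40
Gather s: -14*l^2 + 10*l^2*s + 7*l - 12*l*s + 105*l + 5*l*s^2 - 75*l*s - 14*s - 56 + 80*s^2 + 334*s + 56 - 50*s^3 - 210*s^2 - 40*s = -14*l^2 + 112*l - 50*s^3 + s^2*(5*l - 130) + s*(10*l^2 - 87*l + 280)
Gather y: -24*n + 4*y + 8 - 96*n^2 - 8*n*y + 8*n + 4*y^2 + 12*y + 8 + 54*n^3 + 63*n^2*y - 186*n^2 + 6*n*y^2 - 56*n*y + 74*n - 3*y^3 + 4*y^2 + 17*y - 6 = 54*n^3 - 282*n^2 + 58*n - 3*y^3 + y^2*(6*n + 8) + y*(63*n^2 - 64*n + 33) + 10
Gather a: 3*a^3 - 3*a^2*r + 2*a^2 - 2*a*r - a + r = 3*a^3 + a^2*(2 - 3*r) + a*(-2*r - 1) + r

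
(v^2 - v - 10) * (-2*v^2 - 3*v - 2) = -2*v^4 - v^3 + 21*v^2 + 32*v + 20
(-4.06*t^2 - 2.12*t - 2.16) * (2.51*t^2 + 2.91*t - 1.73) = -10.1906*t^4 - 17.1358*t^3 - 4.567*t^2 - 2.618*t + 3.7368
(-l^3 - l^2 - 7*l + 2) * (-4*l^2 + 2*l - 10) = 4*l^5 + 2*l^4 + 36*l^3 - 12*l^2 + 74*l - 20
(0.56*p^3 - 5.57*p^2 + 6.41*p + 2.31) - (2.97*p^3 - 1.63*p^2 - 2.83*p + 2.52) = -2.41*p^3 - 3.94*p^2 + 9.24*p - 0.21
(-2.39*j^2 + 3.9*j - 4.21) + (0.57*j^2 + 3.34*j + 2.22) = -1.82*j^2 + 7.24*j - 1.99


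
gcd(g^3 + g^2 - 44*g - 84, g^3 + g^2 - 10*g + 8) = 1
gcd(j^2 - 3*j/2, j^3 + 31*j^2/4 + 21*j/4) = j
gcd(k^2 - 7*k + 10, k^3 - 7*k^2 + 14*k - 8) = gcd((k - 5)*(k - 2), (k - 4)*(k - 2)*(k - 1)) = k - 2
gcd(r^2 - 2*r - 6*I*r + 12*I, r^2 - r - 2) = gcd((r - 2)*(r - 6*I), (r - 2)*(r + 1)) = r - 2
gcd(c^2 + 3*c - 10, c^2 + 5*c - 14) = c - 2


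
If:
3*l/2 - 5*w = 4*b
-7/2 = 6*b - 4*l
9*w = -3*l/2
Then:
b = 49/12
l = 7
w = -7/6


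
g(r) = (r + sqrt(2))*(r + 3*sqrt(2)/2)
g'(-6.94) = -10.34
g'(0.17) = 3.88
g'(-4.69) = -5.84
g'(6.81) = 17.16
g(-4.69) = 8.41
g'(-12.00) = -20.46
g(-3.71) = 3.65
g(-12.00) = 104.57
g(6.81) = 73.45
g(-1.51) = -0.06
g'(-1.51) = 0.52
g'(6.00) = 15.54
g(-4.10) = 5.31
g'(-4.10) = -4.66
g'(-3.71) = -3.88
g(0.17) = 3.63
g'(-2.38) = -1.22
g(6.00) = 60.21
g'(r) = 2*r + 5*sqrt(2)/2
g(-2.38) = 0.25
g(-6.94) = 26.63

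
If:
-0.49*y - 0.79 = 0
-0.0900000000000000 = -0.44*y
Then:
No Solution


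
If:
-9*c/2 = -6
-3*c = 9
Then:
No Solution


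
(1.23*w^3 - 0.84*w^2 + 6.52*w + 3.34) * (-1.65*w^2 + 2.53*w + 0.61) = -2.0295*w^5 + 4.4979*w^4 - 12.1329*w^3 + 10.4722*w^2 + 12.4274*w + 2.0374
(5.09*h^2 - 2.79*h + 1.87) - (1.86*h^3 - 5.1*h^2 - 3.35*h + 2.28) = -1.86*h^3 + 10.19*h^2 + 0.56*h - 0.41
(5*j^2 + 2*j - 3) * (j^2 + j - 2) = 5*j^4 + 7*j^3 - 11*j^2 - 7*j + 6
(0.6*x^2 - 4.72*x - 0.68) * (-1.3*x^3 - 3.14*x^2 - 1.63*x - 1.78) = -0.78*x^5 + 4.252*x^4 + 14.7268*x^3 + 8.7608*x^2 + 9.51*x + 1.2104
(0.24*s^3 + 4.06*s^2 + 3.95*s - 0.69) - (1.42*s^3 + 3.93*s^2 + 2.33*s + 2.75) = -1.18*s^3 + 0.129999999999999*s^2 + 1.62*s - 3.44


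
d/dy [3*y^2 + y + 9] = 6*y + 1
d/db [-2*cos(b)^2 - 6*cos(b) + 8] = 2*(2*cos(b) + 3)*sin(b)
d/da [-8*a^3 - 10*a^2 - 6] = 4*a*(-6*a - 5)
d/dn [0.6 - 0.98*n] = -0.980000000000000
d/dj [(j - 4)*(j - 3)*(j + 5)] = 3*j^2 - 4*j - 23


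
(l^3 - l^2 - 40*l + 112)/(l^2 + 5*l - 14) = (l^2 - 8*l + 16)/(l - 2)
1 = 1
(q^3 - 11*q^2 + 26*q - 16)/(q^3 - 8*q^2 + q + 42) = (q^3 - 11*q^2 + 26*q - 16)/(q^3 - 8*q^2 + q + 42)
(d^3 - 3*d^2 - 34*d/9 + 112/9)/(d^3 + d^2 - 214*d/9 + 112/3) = (d + 2)/(d + 6)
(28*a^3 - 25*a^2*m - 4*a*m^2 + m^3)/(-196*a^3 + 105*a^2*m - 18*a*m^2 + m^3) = (-4*a^2 + 3*a*m + m^2)/(28*a^2 - 11*a*m + m^2)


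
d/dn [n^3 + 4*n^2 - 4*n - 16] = 3*n^2 + 8*n - 4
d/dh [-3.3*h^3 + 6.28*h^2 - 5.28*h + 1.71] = -9.9*h^2 + 12.56*h - 5.28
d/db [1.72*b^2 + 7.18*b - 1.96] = 3.44*b + 7.18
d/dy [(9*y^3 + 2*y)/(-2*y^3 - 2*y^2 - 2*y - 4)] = (-9*y^4 - 14*y^3 - 52*y^2 - 4)/(2*(y^6 + 2*y^5 + 3*y^4 + 6*y^3 + 5*y^2 + 4*y + 4))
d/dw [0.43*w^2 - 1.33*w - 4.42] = 0.86*w - 1.33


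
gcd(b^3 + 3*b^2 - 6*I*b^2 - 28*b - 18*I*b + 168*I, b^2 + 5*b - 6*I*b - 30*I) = b - 6*I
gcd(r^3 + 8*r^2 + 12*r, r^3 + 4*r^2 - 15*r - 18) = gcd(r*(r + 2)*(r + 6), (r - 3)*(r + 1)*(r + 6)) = r + 6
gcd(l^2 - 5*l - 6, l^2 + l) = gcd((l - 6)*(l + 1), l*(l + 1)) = l + 1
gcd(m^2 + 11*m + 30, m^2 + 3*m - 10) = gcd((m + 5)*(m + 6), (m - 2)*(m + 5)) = m + 5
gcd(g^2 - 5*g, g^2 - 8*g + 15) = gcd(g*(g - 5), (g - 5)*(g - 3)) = g - 5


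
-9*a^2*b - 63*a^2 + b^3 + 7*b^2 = (-3*a + b)*(3*a + b)*(b + 7)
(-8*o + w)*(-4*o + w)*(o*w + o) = 32*o^3*w + 32*o^3 - 12*o^2*w^2 - 12*o^2*w + o*w^3 + o*w^2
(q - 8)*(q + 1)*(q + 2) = q^3 - 5*q^2 - 22*q - 16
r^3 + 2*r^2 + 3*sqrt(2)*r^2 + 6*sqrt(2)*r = r*(r + 2)*(r + 3*sqrt(2))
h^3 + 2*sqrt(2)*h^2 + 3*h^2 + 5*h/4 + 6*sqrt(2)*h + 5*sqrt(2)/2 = (h + 1/2)*(h + 5/2)*(h + 2*sqrt(2))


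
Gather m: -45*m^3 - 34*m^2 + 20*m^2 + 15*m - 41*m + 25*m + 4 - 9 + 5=-45*m^3 - 14*m^2 - m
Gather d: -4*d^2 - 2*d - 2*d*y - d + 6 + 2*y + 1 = -4*d^2 + d*(-2*y - 3) + 2*y + 7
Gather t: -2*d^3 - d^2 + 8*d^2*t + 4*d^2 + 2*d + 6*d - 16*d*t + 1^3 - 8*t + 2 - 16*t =-2*d^3 + 3*d^2 + 8*d + t*(8*d^2 - 16*d - 24) + 3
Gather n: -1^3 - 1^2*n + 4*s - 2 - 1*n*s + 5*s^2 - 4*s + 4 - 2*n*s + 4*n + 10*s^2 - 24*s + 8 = n*(3 - 3*s) + 15*s^2 - 24*s + 9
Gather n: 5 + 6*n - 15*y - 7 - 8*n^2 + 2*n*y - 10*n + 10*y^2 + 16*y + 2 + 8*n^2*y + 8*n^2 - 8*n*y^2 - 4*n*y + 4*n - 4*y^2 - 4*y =8*n^2*y + n*(-8*y^2 - 2*y) + 6*y^2 - 3*y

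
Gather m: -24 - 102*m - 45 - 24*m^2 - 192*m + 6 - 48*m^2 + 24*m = -72*m^2 - 270*m - 63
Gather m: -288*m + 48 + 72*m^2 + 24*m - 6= 72*m^2 - 264*m + 42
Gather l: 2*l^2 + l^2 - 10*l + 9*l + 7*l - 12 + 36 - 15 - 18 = 3*l^2 + 6*l - 9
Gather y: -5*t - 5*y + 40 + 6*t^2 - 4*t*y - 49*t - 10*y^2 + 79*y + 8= 6*t^2 - 54*t - 10*y^2 + y*(74 - 4*t) + 48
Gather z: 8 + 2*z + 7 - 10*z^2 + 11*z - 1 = -10*z^2 + 13*z + 14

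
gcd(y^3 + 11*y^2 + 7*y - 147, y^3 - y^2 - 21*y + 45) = y - 3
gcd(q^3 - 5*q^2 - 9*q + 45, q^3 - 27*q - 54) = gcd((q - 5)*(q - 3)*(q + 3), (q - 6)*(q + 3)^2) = q + 3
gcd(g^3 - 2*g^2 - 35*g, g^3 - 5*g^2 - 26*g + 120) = g + 5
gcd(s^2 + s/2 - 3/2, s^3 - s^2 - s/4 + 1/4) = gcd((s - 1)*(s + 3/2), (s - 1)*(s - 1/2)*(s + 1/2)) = s - 1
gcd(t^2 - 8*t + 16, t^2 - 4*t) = t - 4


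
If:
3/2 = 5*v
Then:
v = 3/10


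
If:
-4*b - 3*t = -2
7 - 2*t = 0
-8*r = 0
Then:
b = -17/8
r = 0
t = 7/2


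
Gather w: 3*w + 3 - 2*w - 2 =w + 1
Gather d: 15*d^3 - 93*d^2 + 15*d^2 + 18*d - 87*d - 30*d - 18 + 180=15*d^3 - 78*d^2 - 99*d + 162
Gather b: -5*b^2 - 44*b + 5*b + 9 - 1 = -5*b^2 - 39*b + 8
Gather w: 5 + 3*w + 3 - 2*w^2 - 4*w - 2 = -2*w^2 - w + 6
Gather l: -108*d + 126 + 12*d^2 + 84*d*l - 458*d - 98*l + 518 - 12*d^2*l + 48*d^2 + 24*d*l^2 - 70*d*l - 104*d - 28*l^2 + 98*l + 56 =60*d^2 - 670*d + l^2*(24*d - 28) + l*(-12*d^2 + 14*d) + 700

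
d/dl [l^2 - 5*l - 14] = 2*l - 5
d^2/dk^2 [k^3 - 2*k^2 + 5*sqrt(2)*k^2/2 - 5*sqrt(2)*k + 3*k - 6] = 6*k - 4 + 5*sqrt(2)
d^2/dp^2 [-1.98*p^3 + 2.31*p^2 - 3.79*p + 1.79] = 4.62 - 11.88*p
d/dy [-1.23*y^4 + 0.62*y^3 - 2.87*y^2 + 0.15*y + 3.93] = -4.92*y^3 + 1.86*y^2 - 5.74*y + 0.15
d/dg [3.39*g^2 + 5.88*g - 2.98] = 6.78*g + 5.88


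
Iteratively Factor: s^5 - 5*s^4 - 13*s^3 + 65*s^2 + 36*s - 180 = (s - 2)*(s^4 - 3*s^3 - 19*s^2 + 27*s + 90) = (s - 2)*(s + 3)*(s^3 - 6*s^2 - s + 30) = (s - 2)*(s + 2)*(s + 3)*(s^2 - 8*s + 15) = (s - 3)*(s - 2)*(s + 2)*(s + 3)*(s - 5)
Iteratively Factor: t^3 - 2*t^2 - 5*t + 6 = (t + 2)*(t^2 - 4*t + 3) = (t - 3)*(t + 2)*(t - 1)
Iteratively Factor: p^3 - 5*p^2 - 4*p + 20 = (p + 2)*(p^2 - 7*p + 10) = (p - 5)*(p + 2)*(p - 2)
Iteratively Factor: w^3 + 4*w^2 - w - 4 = (w + 1)*(w^2 + 3*w - 4) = (w + 1)*(w + 4)*(w - 1)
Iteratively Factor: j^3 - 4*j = (j + 2)*(j^2 - 2*j) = j*(j + 2)*(j - 2)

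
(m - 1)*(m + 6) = m^2 + 5*m - 6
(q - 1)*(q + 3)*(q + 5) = q^3 + 7*q^2 + 7*q - 15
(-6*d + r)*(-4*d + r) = 24*d^2 - 10*d*r + r^2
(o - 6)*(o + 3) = o^2 - 3*o - 18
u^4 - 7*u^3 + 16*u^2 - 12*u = u*(u - 3)*(u - 2)^2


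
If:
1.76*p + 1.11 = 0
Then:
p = -0.63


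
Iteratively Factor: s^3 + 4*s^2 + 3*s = (s + 3)*(s^2 + s) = (s + 1)*(s + 3)*(s)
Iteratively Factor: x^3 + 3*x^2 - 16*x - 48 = (x + 3)*(x^2 - 16) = (x - 4)*(x + 3)*(x + 4)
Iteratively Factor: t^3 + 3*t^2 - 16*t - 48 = (t - 4)*(t^2 + 7*t + 12) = (t - 4)*(t + 3)*(t + 4)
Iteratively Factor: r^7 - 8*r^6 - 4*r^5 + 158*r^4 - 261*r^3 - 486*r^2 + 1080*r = (r + 4)*(r^6 - 12*r^5 + 44*r^4 - 18*r^3 - 189*r^2 + 270*r) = (r - 3)*(r + 4)*(r^5 - 9*r^4 + 17*r^3 + 33*r^2 - 90*r) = (r - 3)^2*(r + 4)*(r^4 - 6*r^3 - r^2 + 30*r) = (r - 5)*(r - 3)^2*(r + 4)*(r^3 - r^2 - 6*r) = r*(r - 5)*(r - 3)^2*(r + 4)*(r^2 - r - 6) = r*(r - 5)*(r - 3)^2*(r + 2)*(r + 4)*(r - 3)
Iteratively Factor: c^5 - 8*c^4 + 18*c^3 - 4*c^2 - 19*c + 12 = (c - 1)*(c^4 - 7*c^3 + 11*c^2 + 7*c - 12) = (c - 1)*(c + 1)*(c^3 - 8*c^2 + 19*c - 12) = (c - 3)*(c - 1)*(c + 1)*(c^2 - 5*c + 4) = (c - 3)*(c - 1)^2*(c + 1)*(c - 4)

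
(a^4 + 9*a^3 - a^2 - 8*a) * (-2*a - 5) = -2*a^5 - 23*a^4 - 43*a^3 + 21*a^2 + 40*a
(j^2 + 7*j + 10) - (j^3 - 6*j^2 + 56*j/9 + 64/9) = -j^3 + 7*j^2 + 7*j/9 + 26/9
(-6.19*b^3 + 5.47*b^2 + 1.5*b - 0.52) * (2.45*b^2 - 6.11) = -15.1655*b^5 + 13.4015*b^4 + 41.4959*b^3 - 34.6957*b^2 - 9.165*b + 3.1772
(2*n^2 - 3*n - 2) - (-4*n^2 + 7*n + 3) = 6*n^2 - 10*n - 5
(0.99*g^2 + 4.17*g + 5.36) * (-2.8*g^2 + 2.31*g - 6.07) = -2.772*g^4 - 9.3891*g^3 - 11.3846*g^2 - 12.9303*g - 32.5352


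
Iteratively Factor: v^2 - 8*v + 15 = (v - 3)*(v - 5)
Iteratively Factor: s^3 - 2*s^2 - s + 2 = (s + 1)*(s^2 - 3*s + 2) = (s - 2)*(s + 1)*(s - 1)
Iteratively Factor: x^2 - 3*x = (x)*(x - 3)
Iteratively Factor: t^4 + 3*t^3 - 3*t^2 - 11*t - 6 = (t + 1)*(t^3 + 2*t^2 - 5*t - 6) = (t + 1)*(t + 3)*(t^2 - t - 2) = (t - 2)*(t + 1)*(t + 3)*(t + 1)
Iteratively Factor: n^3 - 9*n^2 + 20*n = (n - 5)*(n^2 - 4*n) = (n - 5)*(n - 4)*(n)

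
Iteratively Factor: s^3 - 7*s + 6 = (s - 2)*(s^2 + 2*s - 3) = (s - 2)*(s - 1)*(s + 3)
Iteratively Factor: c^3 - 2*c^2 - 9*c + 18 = (c + 3)*(c^2 - 5*c + 6) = (c - 2)*(c + 3)*(c - 3)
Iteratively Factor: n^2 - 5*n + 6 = (n - 3)*(n - 2)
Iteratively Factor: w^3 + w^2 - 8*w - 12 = (w + 2)*(w^2 - w - 6) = (w - 3)*(w + 2)*(w + 2)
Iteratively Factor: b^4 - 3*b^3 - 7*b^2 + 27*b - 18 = (b - 2)*(b^3 - b^2 - 9*b + 9) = (b - 2)*(b - 1)*(b^2 - 9) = (b - 2)*(b - 1)*(b + 3)*(b - 3)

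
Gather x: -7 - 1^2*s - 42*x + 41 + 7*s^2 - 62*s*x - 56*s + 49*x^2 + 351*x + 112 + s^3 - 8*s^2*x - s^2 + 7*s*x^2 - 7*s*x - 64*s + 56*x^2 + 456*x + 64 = s^3 + 6*s^2 - 121*s + x^2*(7*s + 105) + x*(-8*s^2 - 69*s + 765) + 210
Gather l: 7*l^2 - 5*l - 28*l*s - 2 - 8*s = 7*l^2 + l*(-28*s - 5) - 8*s - 2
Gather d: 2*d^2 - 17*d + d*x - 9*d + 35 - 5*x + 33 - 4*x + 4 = 2*d^2 + d*(x - 26) - 9*x + 72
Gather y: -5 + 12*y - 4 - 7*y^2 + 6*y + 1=-7*y^2 + 18*y - 8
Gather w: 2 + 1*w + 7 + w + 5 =2*w + 14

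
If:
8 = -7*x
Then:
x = -8/7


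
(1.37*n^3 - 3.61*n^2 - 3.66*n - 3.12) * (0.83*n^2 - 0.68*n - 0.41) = 1.1371*n^5 - 3.9279*n^4 - 1.1447*n^3 + 1.3793*n^2 + 3.6222*n + 1.2792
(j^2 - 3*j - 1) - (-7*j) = j^2 + 4*j - 1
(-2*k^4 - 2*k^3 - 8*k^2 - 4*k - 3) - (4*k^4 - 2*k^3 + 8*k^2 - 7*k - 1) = -6*k^4 - 16*k^2 + 3*k - 2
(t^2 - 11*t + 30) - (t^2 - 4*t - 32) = 62 - 7*t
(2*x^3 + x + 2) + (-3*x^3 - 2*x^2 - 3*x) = -x^3 - 2*x^2 - 2*x + 2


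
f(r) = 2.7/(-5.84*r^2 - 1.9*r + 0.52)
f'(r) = 2.7*(11.68*r + 1.9)/(-5.84*r^2 - 1.9*r + 0.52)^2 = (31.536*r + 5.13)/(5.84*r^2 + 1.9*r - 0.52)^2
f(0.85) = -0.51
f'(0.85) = 1.13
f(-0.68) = -3.04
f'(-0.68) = -20.67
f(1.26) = -0.24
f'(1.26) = 0.36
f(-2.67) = -0.07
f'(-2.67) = -0.06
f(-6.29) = -0.01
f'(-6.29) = -0.00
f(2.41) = -0.07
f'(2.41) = 0.06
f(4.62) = -0.02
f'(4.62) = 0.01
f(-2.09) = -0.13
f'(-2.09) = -0.14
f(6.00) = -0.01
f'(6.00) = 0.00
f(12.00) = -0.00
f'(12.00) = 0.00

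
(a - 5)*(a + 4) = a^2 - a - 20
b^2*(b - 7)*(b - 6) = b^4 - 13*b^3 + 42*b^2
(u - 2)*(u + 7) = u^2 + 5*u - 14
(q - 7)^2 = q^2 - 14*q + 49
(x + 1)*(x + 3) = x^2 + 4*x + 3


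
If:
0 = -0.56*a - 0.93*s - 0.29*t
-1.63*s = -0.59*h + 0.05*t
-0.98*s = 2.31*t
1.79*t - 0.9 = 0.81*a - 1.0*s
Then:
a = -0.92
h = 1.74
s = 0.64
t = -0.27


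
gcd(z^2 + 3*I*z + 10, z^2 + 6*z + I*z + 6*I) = 1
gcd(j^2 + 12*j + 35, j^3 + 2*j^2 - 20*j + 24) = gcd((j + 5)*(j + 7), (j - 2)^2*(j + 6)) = 1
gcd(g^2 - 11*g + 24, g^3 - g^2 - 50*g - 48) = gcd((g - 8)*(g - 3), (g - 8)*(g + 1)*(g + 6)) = g - 8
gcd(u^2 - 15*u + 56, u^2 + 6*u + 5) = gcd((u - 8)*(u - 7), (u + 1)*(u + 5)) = 1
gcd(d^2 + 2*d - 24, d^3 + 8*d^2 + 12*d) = d + 6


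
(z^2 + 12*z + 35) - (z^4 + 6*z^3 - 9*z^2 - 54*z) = -z^4 - 6*z^3 + 10*z^2 + 66*z + 35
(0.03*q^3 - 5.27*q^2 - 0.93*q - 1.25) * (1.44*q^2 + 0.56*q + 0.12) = 0.0432*q^5 - 7.572*q^4 - 4.2868*q^3 - 2.9532*q^2 - 0.8116*q - 0.15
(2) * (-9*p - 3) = -18*p - 6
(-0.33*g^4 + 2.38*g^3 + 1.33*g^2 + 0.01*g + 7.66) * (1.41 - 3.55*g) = 1.1715*g^5 - 8.9143*g^4 - 1.3657*g^3 + 1.8398*g^2 - 27.1789*g + 10.8006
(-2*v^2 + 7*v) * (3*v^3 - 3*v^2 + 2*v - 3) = -6*v^5 + 27*v^4 - 25*v^3 + 20*v^2 - 21*v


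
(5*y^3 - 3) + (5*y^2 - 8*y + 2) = 5*y^3 + 5*y^2 - 8*y - 1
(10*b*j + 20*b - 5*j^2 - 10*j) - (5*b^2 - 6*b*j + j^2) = -5*b^2 + 16*b*j + 20*b - 6*j^2 - 10*j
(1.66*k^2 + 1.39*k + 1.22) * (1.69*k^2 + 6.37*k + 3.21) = 2.8054*k^4 + 12.9233*k^3 + 16.2447*k^2 + 12.2333*k + 3.9162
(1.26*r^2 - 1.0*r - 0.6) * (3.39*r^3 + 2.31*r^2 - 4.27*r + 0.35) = 4.2714*r^5 - 0.4794*r^4 - 9.7242*r^3 + 3.325*r^2 + 2.212*r - 0.21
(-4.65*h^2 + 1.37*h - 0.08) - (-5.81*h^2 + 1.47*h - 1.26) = 1.16*h^2 - 0.0999999999999999*h + 1.18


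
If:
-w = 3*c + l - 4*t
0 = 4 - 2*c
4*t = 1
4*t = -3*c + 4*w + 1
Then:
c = 2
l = -13/2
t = 1/4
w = 3/2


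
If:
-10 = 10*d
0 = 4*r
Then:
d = -1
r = 0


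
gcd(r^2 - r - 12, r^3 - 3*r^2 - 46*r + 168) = r - 4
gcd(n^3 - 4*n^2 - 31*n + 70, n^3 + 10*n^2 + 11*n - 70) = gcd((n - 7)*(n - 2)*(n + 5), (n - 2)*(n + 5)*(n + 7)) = n^2 + 3*n - 10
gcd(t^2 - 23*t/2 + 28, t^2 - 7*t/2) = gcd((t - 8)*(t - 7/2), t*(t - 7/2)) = t - 7/2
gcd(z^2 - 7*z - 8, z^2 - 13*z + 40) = z - 8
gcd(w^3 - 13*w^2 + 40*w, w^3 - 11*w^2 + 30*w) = w^2 - 5*w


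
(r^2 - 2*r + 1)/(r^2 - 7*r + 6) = (r - 1)/(r - 6)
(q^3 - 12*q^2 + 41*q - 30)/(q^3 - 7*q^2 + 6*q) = (q - 5)/q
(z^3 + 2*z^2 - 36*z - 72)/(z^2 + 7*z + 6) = (z^2 - 4*z - 12)/(z + 1)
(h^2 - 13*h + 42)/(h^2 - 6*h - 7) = (h - 6)/(h + 1)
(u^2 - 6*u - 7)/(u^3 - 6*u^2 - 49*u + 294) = (u + 1)/(u^2 + u - 42)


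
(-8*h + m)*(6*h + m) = -48*h^2 - 2*h*m + m^2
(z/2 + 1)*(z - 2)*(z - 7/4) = z^3/2 - 7*z^2/8 - 2*z + 7/2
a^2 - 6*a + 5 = (a - 5)*(a - 1)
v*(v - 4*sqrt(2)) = v^2 - 4*sqrt(2)*v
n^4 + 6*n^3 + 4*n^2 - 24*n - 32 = (n - 2)*(n + 2)^2*(n + 4)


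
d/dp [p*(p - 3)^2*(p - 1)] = 4*p^3 - 21*p^2 + 30*p - 9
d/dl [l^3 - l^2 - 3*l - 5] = 3*l^2 - 2*l - 3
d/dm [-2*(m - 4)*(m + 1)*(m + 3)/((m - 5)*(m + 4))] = 2*(-m^4 + 2*m^3 + 47*m^2 - 24*m - 248)/(m^4 - 2*m^3 - 39*m^2 + 40*m + 400)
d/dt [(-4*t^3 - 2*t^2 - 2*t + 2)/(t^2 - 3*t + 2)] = 2*(-2*t^4 + 12*t^3 - 8*t^2 - 6*t + 1)/(t^4 - 6*t^3 + 13*t^2 - 12*t + 4)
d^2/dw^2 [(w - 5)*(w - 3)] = 2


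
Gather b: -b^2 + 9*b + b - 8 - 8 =-b^2 + 10*b - 16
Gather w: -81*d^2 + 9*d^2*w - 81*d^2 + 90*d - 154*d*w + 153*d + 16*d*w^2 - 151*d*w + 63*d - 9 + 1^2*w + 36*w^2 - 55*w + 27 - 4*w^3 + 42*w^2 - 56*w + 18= -162*d^2 + 306*d - 4*w^3 + w^2*(16*d + 78) + w*(9*d^2 - 305*d - 110) + 36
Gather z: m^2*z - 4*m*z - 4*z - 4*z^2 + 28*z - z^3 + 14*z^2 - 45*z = -z^3 + 10*z^2 + z*(m^2 - 4*m - 21)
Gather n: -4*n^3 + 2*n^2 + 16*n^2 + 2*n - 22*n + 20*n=-4*n^3 + 18*n^2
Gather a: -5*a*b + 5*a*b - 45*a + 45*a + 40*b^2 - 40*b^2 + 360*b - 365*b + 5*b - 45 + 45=0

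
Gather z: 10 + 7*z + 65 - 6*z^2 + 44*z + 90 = -6*z^2 + 51*z + 165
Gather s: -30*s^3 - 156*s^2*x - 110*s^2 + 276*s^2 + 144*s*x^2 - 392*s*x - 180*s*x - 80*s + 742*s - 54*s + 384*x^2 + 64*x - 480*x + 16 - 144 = -30*s^3 + s^2*(166 - 156*x) + s*(144*x^2 - 572*x + 608) + 384*x^2 - 416*x - 128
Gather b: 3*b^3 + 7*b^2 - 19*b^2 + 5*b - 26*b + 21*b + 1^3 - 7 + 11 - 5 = 3*b^3 - 12*b^2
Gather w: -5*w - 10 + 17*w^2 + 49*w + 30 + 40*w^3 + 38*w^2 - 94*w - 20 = 40*w^3 + 55*w^2 - 50*w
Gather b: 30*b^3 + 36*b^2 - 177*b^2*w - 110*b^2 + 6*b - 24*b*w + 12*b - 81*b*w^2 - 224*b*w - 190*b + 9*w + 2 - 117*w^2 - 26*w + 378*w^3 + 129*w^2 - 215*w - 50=30*b^3 + b^2*(-177*w - 74) + b*(-81*w^2 - 248*w - 172) + 378*w^3 + 12*w^2 - 232*w - 48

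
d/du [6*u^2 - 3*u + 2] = 12*u - 3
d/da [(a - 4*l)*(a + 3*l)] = 2*a - l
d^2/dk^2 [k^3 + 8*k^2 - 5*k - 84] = 6*k + 16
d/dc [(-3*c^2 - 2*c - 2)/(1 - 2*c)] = 6*(c^2 - c - 1)/(4*c^2 - 4*c + 1)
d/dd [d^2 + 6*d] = 2*d + 6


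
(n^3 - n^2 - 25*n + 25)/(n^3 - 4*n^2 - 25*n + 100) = (n - 1)/(n - 4)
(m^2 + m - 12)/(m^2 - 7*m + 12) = (m + 4)/(m - 4)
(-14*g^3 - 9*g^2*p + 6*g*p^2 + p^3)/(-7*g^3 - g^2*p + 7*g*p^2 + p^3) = (-2*g + p)/(-g + p)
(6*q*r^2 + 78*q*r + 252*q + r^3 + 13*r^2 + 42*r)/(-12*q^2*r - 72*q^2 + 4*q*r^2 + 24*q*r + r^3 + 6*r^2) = (-r - 7)/(2*q - r)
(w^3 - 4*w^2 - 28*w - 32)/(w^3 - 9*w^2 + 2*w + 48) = (w + 2)/(w - 3)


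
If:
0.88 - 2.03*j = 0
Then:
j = 0.43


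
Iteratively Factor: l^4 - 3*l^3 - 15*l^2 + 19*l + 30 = (l - 5)*(l^3 + 2*l^2 - 5*l - 6) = (l - 5)*(l - 2)*(l^2 + 4*l + 3) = (l - 5)*(l - 2)*(l + 1)*(l + 3)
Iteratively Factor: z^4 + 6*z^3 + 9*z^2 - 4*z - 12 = (z + 2)*(z^3 + 4*z^2 + z - 6) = (z + 2)*(z + 3)*(z^2 + z - 2) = (z + 2)^2*(z + 3)*(z - 1)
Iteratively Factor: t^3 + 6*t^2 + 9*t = (t + 3)*(t^2 + 3*t) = t*(t + 3)*(t + 3)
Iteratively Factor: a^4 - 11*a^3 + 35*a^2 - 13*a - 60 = (a - 5)*(a^3 - 6*a^2 + 5*a + 12) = (a - 5)*(a - 3)*(a^2 - 3*a - 4) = (a - 5)*(a - 4)*(a - 3)*(a + 1)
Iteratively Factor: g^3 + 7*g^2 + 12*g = (g)*(g^2 + 7*g + 12) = g*(g + 4)*(g + 3)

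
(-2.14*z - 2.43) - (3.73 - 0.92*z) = -1.22*z - 6.16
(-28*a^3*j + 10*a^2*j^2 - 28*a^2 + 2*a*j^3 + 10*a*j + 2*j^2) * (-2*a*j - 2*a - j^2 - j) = 56*a^4*j^2 + 56*a^4*j + 8*a^3*j^3 + 8*a^3*j^2 + 56*a^3*j + 56*a^3 - 14*a^2*j^4 - 14*a^2*j^3 + 8*a^2*j^2 + 8*a^2*j - 2*a*j^5 - 2*a*j^4 - 14*a*j^3 - 14*a*j^2 - 2*j^4 - 2*j^3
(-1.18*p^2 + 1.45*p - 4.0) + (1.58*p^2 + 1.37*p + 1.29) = 0.4*p^2 + 2.82*p - 2.71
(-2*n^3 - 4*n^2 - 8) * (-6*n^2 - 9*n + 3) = 12*n^5 + 42*n^4 + 30*n^3 + 36*n^2 + 72*n - 24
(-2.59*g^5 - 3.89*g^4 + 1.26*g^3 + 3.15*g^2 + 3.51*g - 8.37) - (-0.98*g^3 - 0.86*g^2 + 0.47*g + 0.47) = -2.59*g^5 - 3.89*g^4 + 2.24*g^3 + 4.01*g^2 + 3.04*g - 8.84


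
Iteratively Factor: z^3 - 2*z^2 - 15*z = (z + 3)*(z^2 - 5*z) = (z - 5)*(z + 3)*(z)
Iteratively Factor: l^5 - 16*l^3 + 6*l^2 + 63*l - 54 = (l - 3)*(l^4 + 3*l^3 - 7*l^2 - 15*l + 18) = (l - 3)*(l - 2)*(l^3 + 5*l^2 + 3*l - 9) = (l - 3)*(l - 2)*(l + 3)*(l^2 + 2*l - 3) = (l - 3)*(l - 2)*(l - 1)*(l + 3)*(l + 3)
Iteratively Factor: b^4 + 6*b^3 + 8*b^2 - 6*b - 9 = (b + 1)*(b^3 + 5*b^2 + 3*b - 9) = (b - 1)*(b + 1)*(b^2 + 6*b + 9) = (b - 1)*(b + 1)*(b + 3)*(b + 3)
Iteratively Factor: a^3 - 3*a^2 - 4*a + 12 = (a - 3)*(a^2 - 4) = (a - 3)*(a - 2)*(a + 2)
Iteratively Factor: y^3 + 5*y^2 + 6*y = (y)*(y^2 + 5*y + 6) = y*(y + 2)*(y + 3)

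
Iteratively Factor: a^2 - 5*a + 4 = (a - 1)*(a - 4)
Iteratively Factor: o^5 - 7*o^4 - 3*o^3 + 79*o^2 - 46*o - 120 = (o + 1)*(o^4 - 8*o^3 + 5*o^2 + 74*o - 120) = (o - 5)*(o + 1)*(o^3 - 3*o^2 - 10*o + 24) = (o - 5)*(o + 1)*(o + 3)*(o^2 - 6*o + 8) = (o - 5)*(o - 4)*(o + 1)*(o + 3)*(o - 2)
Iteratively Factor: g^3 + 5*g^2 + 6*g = (g + 2)*(g^2 + 3*g) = g*(g + 2)*(g + 3)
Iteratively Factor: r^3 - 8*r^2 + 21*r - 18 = (r - 3)*(r^2 - 5*r + 6) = (r - 3)^2*(r - 2)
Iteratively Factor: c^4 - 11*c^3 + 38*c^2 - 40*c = (c - 4)*(c^3 - 7*c^2 + 10*c) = (c - 5)*(c - 4)*(c^2 - 2*c) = (c - 5)*(c - 4)*(c - 2)*(c)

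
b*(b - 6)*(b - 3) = b^3 - 9*b^2 + 18*b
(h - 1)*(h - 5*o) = h^2 - 5*h*o - h + 5*o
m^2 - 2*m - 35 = (m - 7)*(m + 5)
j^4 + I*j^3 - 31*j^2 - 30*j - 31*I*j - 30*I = (j - 6)*(j + 1)*(j + 5)*(j + I)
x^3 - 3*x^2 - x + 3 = (x - 3)*(x - 1)*(x + 1)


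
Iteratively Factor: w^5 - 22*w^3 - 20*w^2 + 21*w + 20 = (w - 5)*(w^4 + 5*w^3 + 3*w^2 - 5*w - 4) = (w - 5)*(w + 4)*(w^3 + w^2 - w - 1) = (w - 5)*(w - 1)*(w + 4)*(w^2 + 2*w + 1) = (w - 5)*(w - 1)*(w + 1)*(w + 4)*(w + 1)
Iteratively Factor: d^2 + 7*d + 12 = (d + 4)*(d + 3)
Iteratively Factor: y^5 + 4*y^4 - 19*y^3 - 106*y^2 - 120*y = (y - 5)*(y^4 + 9*y^3 + 26*y^2 + 24*y) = (y - 5)*(y + 2)*(y^3 + 7*y^2 + 12*y) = (y - 5)*(y + 2)*(y + 4)*(y^2 + 3*y) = y*(y - 5)*(y + 2)*(y + 4)*(y + 3)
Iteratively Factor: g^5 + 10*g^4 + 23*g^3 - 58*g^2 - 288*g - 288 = (g - 3)*(g^4 + 13*g^3 + 62*g^2 + 128*g + 96) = (g - 3)*(g + 4)*(g^3 + 9*g^2 + 26*g + 24) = (g - 3)*(g + 2)*(g + 4)*(g^2 + 7*g + 12) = (g - 3)*(g + 2)*(g + 4)^2*(g + 3)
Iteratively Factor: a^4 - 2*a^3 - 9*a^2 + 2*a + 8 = (a - 1)*(a^3 - a^2 - 10*a - 8) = (a - 4)*(a - 1)*(a^2 + 3*a + 2) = (a - 4)*(a - 1)*(a + 1)*(a + 2)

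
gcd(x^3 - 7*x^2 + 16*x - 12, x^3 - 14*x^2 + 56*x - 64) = x - 2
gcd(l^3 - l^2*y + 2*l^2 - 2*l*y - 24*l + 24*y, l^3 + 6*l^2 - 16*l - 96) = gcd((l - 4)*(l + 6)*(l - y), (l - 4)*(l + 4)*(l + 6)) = l^2 + 2*l - 24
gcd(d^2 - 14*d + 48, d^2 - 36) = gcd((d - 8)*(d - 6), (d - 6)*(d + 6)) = d - 6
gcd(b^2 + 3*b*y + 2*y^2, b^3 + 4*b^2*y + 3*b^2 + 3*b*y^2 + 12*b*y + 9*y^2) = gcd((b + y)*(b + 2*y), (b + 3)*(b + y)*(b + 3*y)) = b + y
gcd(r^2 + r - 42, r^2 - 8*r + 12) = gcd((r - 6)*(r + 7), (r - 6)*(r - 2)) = r - 6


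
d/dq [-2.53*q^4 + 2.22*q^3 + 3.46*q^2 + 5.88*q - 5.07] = -10.12*q^3 + 6.66*q^2 + 6.92*q + 5.88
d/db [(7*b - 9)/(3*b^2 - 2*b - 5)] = (-21*b^2 + 54*b - 53)/(9*b^4 - 12*b^3 - 26*b^2 + 20*b + 25)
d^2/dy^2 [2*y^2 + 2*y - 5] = 4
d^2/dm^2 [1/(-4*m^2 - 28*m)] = (m*(m + 7) - (2*m + 7)^2)/(2*m^3*(m + 7)^3)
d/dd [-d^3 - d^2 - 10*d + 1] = -3*d^2 - 2*d - 10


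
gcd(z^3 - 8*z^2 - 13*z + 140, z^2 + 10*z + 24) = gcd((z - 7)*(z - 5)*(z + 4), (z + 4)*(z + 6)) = z + 4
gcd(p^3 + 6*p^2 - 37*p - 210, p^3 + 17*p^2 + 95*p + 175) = p^2 + 12*p + 35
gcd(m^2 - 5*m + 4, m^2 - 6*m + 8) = m - 4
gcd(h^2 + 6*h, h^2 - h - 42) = h + 6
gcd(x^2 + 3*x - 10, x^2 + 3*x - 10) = x^2 + 3*x - 10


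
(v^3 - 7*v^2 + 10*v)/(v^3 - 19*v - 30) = v*(v - 2)/(v^2 + 5*v + 6)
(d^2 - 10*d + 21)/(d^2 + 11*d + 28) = (d^2 - 10*d + 21)/(d^2 + 11*d + 28)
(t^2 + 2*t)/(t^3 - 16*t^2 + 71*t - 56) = t*(t + 2)/(t^3 - 16*t^2 + 71*t - 56)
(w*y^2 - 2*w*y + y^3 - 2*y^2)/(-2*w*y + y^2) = (-w*y + 2*w - y^2 + 2*y)/(2*w - y)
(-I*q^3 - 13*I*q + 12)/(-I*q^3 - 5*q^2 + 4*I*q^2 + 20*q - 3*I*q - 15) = (q^3 + 13*q + 12*I)/(q^3 - q^2*(4 + 5*I) + q*(3 + 20*I) - 15*I)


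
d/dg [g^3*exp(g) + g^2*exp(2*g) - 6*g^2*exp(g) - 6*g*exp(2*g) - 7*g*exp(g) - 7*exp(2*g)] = (g^3 + 2*g^2*exp(g) - 3*g^2 - 10*g*exp(g) - 19*g - 20*exp(g) - 7)*exp(g)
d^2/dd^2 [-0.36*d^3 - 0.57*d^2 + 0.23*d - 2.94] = -2.16*d - 1.14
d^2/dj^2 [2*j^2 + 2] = 4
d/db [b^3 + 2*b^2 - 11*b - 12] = 3*b^2 + 4*b - 11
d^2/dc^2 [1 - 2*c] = 0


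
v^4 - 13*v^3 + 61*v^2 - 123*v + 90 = (v - 5)*(v - 3)^2*(v - 2)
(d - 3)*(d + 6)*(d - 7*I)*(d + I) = d^4 + 3*d^3 - 6*I*d^3 - 11*d^2 - 18*I*d^2 + 21*d + 108*I*d - 126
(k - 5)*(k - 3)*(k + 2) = k^3 - 6*k^2 - k + 30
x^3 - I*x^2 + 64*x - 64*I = (x - 8*I)*(x - I)*(x + 8*I)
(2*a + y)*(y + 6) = 2*a*y + 12*a + y^2 + 6*y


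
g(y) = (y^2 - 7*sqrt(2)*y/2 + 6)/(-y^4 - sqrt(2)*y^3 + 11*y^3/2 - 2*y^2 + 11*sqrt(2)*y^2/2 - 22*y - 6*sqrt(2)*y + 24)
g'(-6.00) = -0.02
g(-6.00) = -0.04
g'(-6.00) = -0.02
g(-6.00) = -0.04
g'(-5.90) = -0.02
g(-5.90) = -0.04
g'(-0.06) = 0.10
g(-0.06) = 0.24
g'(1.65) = -20.41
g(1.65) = 1.49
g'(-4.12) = -0.13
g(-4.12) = -0.13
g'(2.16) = -0.13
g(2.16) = -0.00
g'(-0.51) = 0.03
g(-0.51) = 0.22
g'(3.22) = 0.10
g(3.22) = 0.03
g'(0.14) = 0.15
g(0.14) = 0.27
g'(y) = (2*y - 7*sqrt(2)/2)/(-y^4 - sqrt(2)*y^3 + 11*y^3/2 - 2*y^2 + 11*sqrt(2)*y^2/2 - 22*y - 6*sqrt(2)*y + 24) + (y^2 - 7*sqrt(2)*y/2 + 6)*(4*y^3 - 33*y^2/2 + 3*sqrt(2)*y^2 - 11*sqrt(2)*y + 4*y + 6*sqrt(2) + 22)/(-y^4 - sqrt(2)*y^3 + 11*y^3/2 - 2*y^2 + 11*sqrt(2)*y^2/2 - 22*y - 6*sqrt(2)*y + 24)^2 = ((-4*y + 7*sqrt(2))*(2*y^4 - 11*y^3 + 2*sqrt(2)*y^3 - 11*sqrt(2)*y^2 + 4*y^2 + 12*sqrt(2)*y + 44*y - 48) + (2*y^2 - 7*sqrt(2)*y + 12)*(8*y^3 - 33*y^2 + 6*sqrt(2)*y^2 - 22*sqrt(2)*y + 8*y + 12*sqrt(2) + 44))/(2*y^4 - 11*y^3 + 2*sqrt(2)*y^3 - 11*sqrt(2)*y^2 + 4*y^2 + 12*sqrt(2)*y + 44*y - 48)^2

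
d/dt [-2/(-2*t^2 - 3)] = -8*t/(2*t^2 + 3)^2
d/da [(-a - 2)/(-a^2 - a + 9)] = (a^2 + a - (a + 2)*(2*a + 1) - 9)/(a^2 + a - 9)^2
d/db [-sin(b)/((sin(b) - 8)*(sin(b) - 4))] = (sin(b)^2 - 32)*cos(b)/((sin(b) - 8)^2*(sin(b) - 4)^2)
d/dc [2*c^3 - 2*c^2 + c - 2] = 6*c^2 - 4*c + 1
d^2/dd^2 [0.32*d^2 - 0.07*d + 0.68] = 0.640000000000000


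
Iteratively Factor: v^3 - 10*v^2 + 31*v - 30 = (v - 5)*(v^2 - 5*v + 6) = (v - 5)*(v - 2)*(v - 3)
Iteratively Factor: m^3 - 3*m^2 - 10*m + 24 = (m + 3)*(m^2 - 6*m + 8) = (m - 4)*(m + 3)*(m - 2)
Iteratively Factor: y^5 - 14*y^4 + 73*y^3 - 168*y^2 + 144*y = (y)*(y^4 - 14*y^3 + 73*y^2 - 168*y + 144) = y*(y - 3)*(y^3 - 11*y^2 + 40*y - 48) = y*(y - 4)*(y - 3)*(y^2 - 7*y + 12) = y*(y - 4)^2*(y - 3)*(y - 3)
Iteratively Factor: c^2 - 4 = (c + 2)*(c - 2)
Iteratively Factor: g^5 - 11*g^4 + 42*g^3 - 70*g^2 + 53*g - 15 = (g - 1)*(g^4 - 10*g^3 + 32*g^2 - 38*g + 15) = (g - 5)*(g - 1)*(g^3 - 5*g^2 + 7*g - 3) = (g - 5)*(g - 1)^2*(g^2 - 4*g + 3) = (g - 5)*(g - 3)*(g - 1)^2*(g - 1)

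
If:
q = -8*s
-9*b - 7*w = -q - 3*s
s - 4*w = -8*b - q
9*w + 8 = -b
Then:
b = 116/449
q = -2944/449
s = 368/449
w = -412/449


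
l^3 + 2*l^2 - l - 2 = (l - 1)*(l + 1)*(l + 2)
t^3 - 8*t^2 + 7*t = t*(t - 7)*(t - 1)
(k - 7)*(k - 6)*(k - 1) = k^3 - 14*k^2 + 55*k - 42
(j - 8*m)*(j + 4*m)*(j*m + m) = j^3*m - 4*j^2*m^2 + j^2*m - 32*j*m^3 - 4*j*m^2 - 32*m^3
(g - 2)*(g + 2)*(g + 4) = g^3 + 4*g^2 - 4*g - 16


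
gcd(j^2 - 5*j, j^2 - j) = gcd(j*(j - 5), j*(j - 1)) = j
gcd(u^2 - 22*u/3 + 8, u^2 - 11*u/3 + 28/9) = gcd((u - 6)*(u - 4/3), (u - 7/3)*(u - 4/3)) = u - 4/3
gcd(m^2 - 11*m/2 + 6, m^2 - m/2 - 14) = m - 4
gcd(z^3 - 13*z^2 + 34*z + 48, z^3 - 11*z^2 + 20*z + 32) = z^2 - 7*z - 8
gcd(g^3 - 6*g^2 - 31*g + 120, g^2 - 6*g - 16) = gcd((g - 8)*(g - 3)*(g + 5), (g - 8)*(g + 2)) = g - 8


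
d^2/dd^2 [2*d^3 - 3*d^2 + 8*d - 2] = 12*d - 6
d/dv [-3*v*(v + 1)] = -6*v - 3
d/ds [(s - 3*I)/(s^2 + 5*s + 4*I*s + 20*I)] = (-s^2 + 6*I*s - 12 + 35*I)/(s^4 + s^3*(10 + 8*I) + s^2*(9 + 80*I) + s*(-160 + 200*I) - 400)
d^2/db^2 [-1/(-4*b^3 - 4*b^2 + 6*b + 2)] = (-2*(3*b + 1)*(2*b^3 + 2*b^2 - 3*b - 1) + (6*b^2 + 4*b - 3)^2)/(2*b^3 + 2*b^2 - 3*b - 1)^3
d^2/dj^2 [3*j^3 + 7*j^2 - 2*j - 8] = 18*j + 14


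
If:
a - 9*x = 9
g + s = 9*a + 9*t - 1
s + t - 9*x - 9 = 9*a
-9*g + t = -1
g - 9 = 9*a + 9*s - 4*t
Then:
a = -660/8693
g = 1067/8693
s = -7510/8693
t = 910/8693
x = -26299/26079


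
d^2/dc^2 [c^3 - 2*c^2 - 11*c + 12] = 6*c - 4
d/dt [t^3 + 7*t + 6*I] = 3*t^2 + 7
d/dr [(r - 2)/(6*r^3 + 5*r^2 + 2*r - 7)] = (-12*r^3 + 31*r^2 + 20*r - 3)/(36*r^6 + 60*r^5 + 49*r^4 - 64*r^3 - 66*r^2 - 28*r + 49)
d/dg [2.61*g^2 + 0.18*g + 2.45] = 5.22*g + 0.18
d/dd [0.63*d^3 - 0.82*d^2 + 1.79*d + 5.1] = 1.89*d^2 - 1.64*d + 1.79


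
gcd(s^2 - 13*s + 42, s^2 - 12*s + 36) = s - 6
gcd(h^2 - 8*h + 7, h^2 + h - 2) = h - 1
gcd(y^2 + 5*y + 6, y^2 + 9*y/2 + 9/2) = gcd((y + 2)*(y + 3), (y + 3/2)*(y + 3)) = y + 3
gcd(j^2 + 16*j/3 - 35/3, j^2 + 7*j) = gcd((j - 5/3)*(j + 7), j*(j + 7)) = j + 7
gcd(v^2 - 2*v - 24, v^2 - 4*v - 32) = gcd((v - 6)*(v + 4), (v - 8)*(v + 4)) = v + 4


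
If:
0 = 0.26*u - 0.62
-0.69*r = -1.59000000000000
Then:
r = 2.30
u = 2.38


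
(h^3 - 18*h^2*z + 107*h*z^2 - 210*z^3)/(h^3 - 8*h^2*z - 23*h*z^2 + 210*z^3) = (h - 5*z)/(h + 5*z)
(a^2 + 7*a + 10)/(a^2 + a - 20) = (a + 2)/(a - 4)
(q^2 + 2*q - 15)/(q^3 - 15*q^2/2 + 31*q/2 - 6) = 2*(q + 5)/(2*q^2 - 9*q + 4)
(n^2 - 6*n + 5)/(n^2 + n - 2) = (n - 5)/(n + 2)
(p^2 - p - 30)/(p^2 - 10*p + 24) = (p + 5)/(p - 4)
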